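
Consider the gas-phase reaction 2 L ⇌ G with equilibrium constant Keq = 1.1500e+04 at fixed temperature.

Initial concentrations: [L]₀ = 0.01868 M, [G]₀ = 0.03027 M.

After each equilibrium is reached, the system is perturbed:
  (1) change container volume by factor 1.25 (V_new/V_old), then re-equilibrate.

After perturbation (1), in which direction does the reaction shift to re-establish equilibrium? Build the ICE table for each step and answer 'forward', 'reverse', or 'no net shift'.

Q₀ = 86.75 vs Keq = 1.1500e+04 ⇒ Q<K, forward
Step 1:
                   L          G
  Initial    0.01868    0.03027
  Change    -0.01685   0.008423
  Equil     0.001834    0.03869
  solve Keq expr → x = 0.008423; check Q = 1.1500e+04
Then change container volume by factor 1.25 (V_new/V_old).
Step 2:
                   L          G
  Initial   0.001467    0.03095
  Change  1.7094e-04 -8.5470e-05
  Equil     0.001638    0.03087
  solve Keq expr → x = -8.5470e-05; check Q = 1.1500e+04

Direction: reverse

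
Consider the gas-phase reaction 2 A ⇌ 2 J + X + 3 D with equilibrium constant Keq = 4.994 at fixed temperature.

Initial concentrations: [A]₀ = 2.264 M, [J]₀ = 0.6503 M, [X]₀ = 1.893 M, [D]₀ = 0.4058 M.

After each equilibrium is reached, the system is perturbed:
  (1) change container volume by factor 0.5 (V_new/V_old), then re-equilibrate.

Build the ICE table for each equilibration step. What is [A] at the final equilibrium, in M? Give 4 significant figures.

[A]_eq = 3.919 M

Q₀ = 0.01044 vs Keq = 4.994 ⇒ Q<K, forward
Step 1:
                   A          J          X          D
  Initial      2.264     0.6503      1.893     0.4058
  Change     -0.6947     0.6947     0.3473      1.042
  Equil        1.569      1.345       2.24      1.448
  solve Keq expr → x = 0.3473; check Q = 4.994
Then change container volume by factor 0.5 (V_new/V_old).
Step 2:
                   A          J          X          D
  Initial      3.139       2.69      4.481      2.896
  Change        0.78      -0.78      -0.39      -1.17
  Equil        3.919       1.91      4.091      1.726
  solve Keq expr → x = -0.39; check Q = 4.994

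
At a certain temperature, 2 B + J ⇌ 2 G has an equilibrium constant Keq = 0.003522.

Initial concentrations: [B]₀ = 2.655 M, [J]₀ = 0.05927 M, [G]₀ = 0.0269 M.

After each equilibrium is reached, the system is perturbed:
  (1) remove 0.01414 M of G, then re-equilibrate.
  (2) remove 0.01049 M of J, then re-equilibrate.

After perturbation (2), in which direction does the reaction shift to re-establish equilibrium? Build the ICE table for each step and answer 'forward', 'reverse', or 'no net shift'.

Q₀ = 0.001732 vs Keq = 0.003522 ⇒ Q<K, forward
Step 1:
                  B         J         G
  Initial     2.655   0.05927    0.0269
  Change  -0.009719  -0.00486  0.009719
  Equil       2.645   0.05441   0.03662
  solve Keq expr → x = 0.00486; check Q = 0.003522
Then remove 0.01414 M of G.
Step 2:
                  B         J         G
  Initial     2.645   0.05441   0.02248
  Change   -0.01192  -0.00596   0.01192
  Equil       2.633   0.04845    0.0344
  solve Keq expr → x = 0.00596; check Q = 0.003522
Then remove 0.01049 M of J.
Step 3:
                  B         J         G
  Initial     2.633   0.03796    0.0344
  Change   0.003265  0.001632 -0.003265
  Equil       2.637   0.03959   0.03114
  solve Keq expr → x = -0.001632; check Q = 0.003522

Direction: reverse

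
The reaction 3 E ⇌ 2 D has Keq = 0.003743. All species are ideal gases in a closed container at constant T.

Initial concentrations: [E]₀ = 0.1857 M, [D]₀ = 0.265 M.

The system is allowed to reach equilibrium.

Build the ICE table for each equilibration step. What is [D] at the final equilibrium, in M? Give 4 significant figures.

Q₀ = 10.97 vs Keq = 0.003743 ⇒ Q>K, reverse
Step 1:
                    E           D
  Initial      0.1857       0.265
  Change       0.3605     -0.2403
  Equil        0.5462     0.02469
  solve Keq expr → x = -0.1202; check Q = 0.003743

[D]_eq = 0.02469 M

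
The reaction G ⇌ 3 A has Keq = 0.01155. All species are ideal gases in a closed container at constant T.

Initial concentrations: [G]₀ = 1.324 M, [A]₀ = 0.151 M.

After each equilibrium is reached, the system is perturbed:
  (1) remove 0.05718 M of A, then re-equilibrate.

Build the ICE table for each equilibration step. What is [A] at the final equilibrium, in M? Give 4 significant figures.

Q₀ = 0.0026 vs Keq = 0.01155 ⇒ Q<K, forward
Step 1:
                  G         A
  init        1.324     0.151
  Δ        -0.03174   0.09521
  eq          1.292    0.2462
  solve Keq expr → x = 0.03174; check Q = 0.01155
Then remove 0.05718 M of A.
Step 2:
                  G         A
  init        1.292     0.189
  Δ        -0.01866   0.05599
  eq          1.274     0.245
  solve Keq expr → x = 0.01866; check Q = 0.01155

[A]_eq = 0.245 M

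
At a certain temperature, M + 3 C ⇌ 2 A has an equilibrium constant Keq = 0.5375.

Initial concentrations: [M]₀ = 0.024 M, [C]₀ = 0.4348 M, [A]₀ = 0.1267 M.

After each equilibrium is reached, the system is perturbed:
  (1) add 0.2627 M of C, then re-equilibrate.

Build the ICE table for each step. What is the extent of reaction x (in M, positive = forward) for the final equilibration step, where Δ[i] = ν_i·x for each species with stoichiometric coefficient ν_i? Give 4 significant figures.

Q₀ = 8.137 vs Keq = 0.5375 ⇒ Q>K, reverse
Step 1:
                  M         C         A
  I           0.024    0.4348    0.1267
  C         0.03061   0.09183  -0.06122
  E         0.05461    0.5266   0.06548
  solve Keq expr → x = -0.03061; check Q = 0.5375
Then add 0.2627 M of C.
Step 2:
                  M         C         A
  I         0.05461    0.7893   0.06548
  C        -0.01453  -0.04358   0.02905
  E         0.04008    0.7458   0.09453
  solve Keq expr → x = 0.01453; check Q = 0.5375

x = 0.01453 M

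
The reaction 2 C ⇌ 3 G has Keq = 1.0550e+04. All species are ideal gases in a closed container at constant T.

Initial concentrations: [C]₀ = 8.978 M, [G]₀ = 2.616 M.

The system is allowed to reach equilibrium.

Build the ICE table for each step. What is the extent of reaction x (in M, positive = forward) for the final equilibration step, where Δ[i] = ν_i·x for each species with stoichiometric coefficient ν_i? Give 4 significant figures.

x = 4.2 M

Q₀ = 0.2221 vs Keq = 1.0550e+04 ⇒ Q<K, forward
Step 1:
                    C           G
  I             8.978       2.616
  C              -8.4        12.6
  E            0.5779       15.22
  solve Keq expr → x = 4.2; check Q = 1.0550e+04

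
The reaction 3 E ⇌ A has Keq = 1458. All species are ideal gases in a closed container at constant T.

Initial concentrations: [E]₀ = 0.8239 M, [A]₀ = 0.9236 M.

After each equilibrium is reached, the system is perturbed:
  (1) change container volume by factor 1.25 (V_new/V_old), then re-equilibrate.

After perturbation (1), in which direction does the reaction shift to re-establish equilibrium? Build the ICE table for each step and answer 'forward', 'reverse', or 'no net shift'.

Direction: reverse

Q₀ = 1.651 vs Keq = 1458 ⇒ Q<K, forward
Step 1:
                    E           A
  init         0.8239      0.9236
  Δ            -0.731      0.2437
  eq          0.09286       1.167
  solve Keq expr → x = 0.2437; check Q = 1458
Then change container volume by factor 1.25 (V_new/V_old).
Step 2:
                    E           A
  init        0.07428      0.9338
  Δ           0.01179   -0.003931
  eq          0.08608      0.9299
  solve Keq expr → x = -0.003931; check Q = 1458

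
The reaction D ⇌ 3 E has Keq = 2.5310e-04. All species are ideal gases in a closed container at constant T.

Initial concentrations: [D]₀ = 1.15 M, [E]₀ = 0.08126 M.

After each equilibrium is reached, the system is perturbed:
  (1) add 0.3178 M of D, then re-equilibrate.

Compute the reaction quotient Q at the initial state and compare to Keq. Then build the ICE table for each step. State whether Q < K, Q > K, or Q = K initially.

Q₀ = 4.6659e-04 vs Keq = 2.5310e-04 ⇒ Q>K, reverse
Step 1:
                    D           E
  I              1.15     0.08126
  C          0.004964    -0.01489
  E             1.155     0.06637
  solve Keq expr → x = -0.004964; check Q = 2.5310e-04
Then add 0.3178 M of D.
Step 2:
                    D           E
  I             1.473     0.06637
  C         -0.001857    0.005571
  E             1.471     0.07194
  solve Keq expr → x = 0.001857; check Q = 2.5310e-04

Q₀ = 4.6659e-04; Q > K (proceeds reverse)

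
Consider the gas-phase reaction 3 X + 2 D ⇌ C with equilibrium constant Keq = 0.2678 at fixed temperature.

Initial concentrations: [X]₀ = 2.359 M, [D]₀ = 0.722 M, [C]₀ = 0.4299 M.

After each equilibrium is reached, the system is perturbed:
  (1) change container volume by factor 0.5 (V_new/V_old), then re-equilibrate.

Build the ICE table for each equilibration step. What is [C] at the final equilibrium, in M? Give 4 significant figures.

[C]_eq = 1.38 M

Q₀ = 0.06282 vs Keq = 0.2678 ⇒ Q<K, forward
Step 1:
                    X           D           C
  init          2.359       0.722      0.4299
  Δ           -0.3391      -0.226       0.113
  eq             2.02       0.496      0.5429
  solve Keq expr → x = 0.113; check Q = 0.2678
Then change container volume by factor 0.5 (V_new/V_old).
Step 2:
                    X           D           C
  init           4.04      0.9919       1.086
  Δ           -0.8814     -0.5876      0.2938
  eq            3.159      0.4043        1.38
  solve Keq expr → x = 0.2938; check Q = 0.2678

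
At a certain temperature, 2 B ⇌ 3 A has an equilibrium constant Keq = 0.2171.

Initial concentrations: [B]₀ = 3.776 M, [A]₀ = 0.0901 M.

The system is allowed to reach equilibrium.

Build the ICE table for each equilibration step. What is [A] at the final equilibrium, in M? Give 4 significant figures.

[A]_eq = 1.251 M

Q₀ = 5.1299e-05 vs Keq = 0.2171 ⇒ Q<K, forward
Step 1:
                   B          A
  init         3.776     0.0901
  Δ          -0.7738      1.161
  eq           3.002      1.251
  solve Keq expr → x = 0.3869; check Q = 0.2171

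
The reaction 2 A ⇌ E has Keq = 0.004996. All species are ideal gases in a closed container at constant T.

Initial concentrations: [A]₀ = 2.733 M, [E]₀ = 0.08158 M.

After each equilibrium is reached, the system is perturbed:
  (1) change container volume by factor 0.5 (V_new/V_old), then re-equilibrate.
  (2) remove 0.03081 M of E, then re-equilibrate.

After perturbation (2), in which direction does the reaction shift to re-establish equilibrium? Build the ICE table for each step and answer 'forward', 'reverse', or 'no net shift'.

Q₀ = 0.01092 vs Keq = 0.004996 ⇒ Q>K, reverse
Step 1:
                    A           E
  init          2.733     0.08158
  Δ           0.08388    -0.04194
  eq            2.817     0.03964
  solve Keq expr → x = -0.04194; check Q = 0.004996
Then change container volume by factor 0.5 (V_new/V_old).
Step 2:
                    A           E
  init          5.634     0.07928
  Δ           -0.1427     0.07135
  eq            5.491      0.1506
  solve Keq expr → x = 0.07135; check Q = 0.004996
Then remove 0.03081 M of E.
Step 3:
                    A           E
  init          5.491      0.1198
  Δ          -0.05555     0.02778
  eq            5.435      0.1476
  solve Keq expr → x = 0.02778; check Q = 0.004996

Direction: forward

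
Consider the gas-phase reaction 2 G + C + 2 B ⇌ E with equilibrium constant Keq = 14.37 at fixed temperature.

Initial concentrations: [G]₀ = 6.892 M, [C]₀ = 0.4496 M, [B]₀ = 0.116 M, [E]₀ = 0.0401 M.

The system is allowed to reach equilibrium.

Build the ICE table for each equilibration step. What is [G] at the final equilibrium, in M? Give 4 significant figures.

Q₀ = 0.1395 vs Keq = 14.37 ⇒ Q<K, forward
Step 1:
                  G         C         B         E
  init        6.892    0.4496     0.116    0.0401
  Δ        -0.09771  -0.04885  -0.09771   0.04885
  eq          6.794    0.4007   0.01829   0.08895
  solve Keq expr → x = 0.04885; check Q = 14.37

[G]_eq = 6.794 M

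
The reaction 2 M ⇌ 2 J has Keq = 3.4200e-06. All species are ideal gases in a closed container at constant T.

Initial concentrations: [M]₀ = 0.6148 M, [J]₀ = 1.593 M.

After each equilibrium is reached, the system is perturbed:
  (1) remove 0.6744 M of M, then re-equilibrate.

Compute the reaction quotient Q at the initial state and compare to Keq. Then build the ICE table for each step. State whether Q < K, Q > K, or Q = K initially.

Q₀ = 6.714 vs Keq = 3.4200e-06 ⇒ Q>K, reverse
Step 1:
                  M         J
  I          0.6148     1.593
  C           1.589    -1.589
  E           2.204  0.004075
  solve Keq expr → x = -0.7945; check Q = 3.4200e-06
Then remove 0.6744 M of M.
Step 2:
                  M         J
  I           1.529  0.004075
  C        0.001245 -0.001245
  E           1.531  0.002831
  solve Keq expr → x = -6.2244e-04; check Q = 3.4200e-06

Q₀ = 6.714; Q > K (proceeds reverse)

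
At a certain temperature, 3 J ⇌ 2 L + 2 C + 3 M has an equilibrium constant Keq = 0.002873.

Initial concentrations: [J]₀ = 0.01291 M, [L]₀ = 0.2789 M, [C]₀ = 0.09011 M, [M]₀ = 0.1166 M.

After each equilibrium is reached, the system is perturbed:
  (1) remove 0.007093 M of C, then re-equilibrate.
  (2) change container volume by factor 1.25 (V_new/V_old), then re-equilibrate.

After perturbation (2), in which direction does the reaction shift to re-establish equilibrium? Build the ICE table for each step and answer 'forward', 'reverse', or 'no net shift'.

Direction: forward

Q₀ = 0.4653 vs Keq = 0.002873 ⇒ Q>K, reverse
Step 1:
                   J          L          C          M
  init       0.01291     0.2789    0.09011     0.1166
  Δ          0.02954   -0.01969   -0.01969   -0.02954
  eq         0.04245     0.2592    0.07042    0.08706
  solve Keq expr → x = -0.009847; check Q = 0.002873
Then remove 0.007093 M of C.
Step 2:
                   J          L          C          M
  init       0.04245     0.2592    0.06332    0.08706
  Δ        -0.001606   0.001071   0.001071   0.001606
  eq         0.04085     0.2603    0.06439    0.08866
  solve Keq expr → x = 5.3542e-04; check Q = 0.002873
Then change container volume by factor 1.25 (V_new/V_old).
Step 3:
                   J          L          C          M
  init       0.03268     0.2082    0.05151    0.07093
  Δ        -0.005184   0.003456   0.003456   0.005184
  eq         0.02749     0.2117    0.05497    0.07611
  solve Keq expr → x = 0.001728; check Q = 0.002873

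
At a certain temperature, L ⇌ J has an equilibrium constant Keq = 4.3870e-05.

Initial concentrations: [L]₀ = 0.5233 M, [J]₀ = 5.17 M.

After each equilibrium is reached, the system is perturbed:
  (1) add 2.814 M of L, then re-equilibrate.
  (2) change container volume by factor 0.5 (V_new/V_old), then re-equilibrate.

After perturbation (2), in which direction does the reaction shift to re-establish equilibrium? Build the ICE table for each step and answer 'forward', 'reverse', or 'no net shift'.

Q₀ = 9.88 vs Keq = 4.3870e-05 ⇒ Q>K, reverse
Step 1:
                    L           J
  init         0.5233        5.17
  Δ              5.17       -5.17
  eq            5.693  2.4975e-04
  solve Keq expr → x = -5.17; check Q = 4.3870e-05
Then add 2.814 M of L.
Step 2:
                    L           J
  init          8.507  2.4975e-04
  Δ       -1.2344e-04  1.2344e-04
  eq            8.507  3.7320e-04
  solve Keq expr → x = 1.2344e-04; check Q = 4.3870e-05
Then change container volume by factor 0.5 (V_new/V_old).
Step 3:
                    L           J
  init          17.01  7.4640e-04
  Δ                 0           0
  eq            17.01  7.4640e-04
  solve Keq expr → x = 0; check Q = 4.3870e-05

Direction: no net shift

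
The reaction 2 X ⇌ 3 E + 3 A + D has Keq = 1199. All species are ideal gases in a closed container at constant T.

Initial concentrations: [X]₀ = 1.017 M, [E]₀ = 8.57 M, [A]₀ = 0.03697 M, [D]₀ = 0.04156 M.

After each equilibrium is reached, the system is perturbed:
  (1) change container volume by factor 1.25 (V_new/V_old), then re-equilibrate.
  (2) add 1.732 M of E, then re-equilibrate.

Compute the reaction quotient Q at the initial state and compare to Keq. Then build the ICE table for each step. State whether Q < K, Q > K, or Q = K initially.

Q₀ = 0.001278; Q < K (proceeds forward)

Q₀ = 0.001278 vs Keq = 1199 ⇒ Q<K, forward
Step 1:
                   X          E          A          D
  Initial      1.017       8.57    0.03697    0.04156
  Change     -0.5883     0.8824     0.8824     0.2941
  Equil       0.4287      9.452     0.9194     0.3357
  solve Keq expr → x = 0.2941; check Q = 1199
Then change container volume by factor 1.25 (V_new/V_old).
Step 2:
                   X          E          A          D
  Initial      0.343      7.562     0.7355     0.2686
  Change    -0.07635     0.1145     0.1145    0.03817
  Equil       0.2666      7.676     0.8501     0.3067
  solve Keq expr → x = 0.03817; check Q = 1199
Then add 1.732 M of E.
Step 3:
                   X          E          A          D
  Initial     0.2666      9.408     0.8501     0.3067
  Change      0.0417   -0.06255   -0.06255   -0.02085
  Equil       0.3083      9.346     0.7875     0.2859
  solve Keq expr → x = -0.02085; check Q = 1199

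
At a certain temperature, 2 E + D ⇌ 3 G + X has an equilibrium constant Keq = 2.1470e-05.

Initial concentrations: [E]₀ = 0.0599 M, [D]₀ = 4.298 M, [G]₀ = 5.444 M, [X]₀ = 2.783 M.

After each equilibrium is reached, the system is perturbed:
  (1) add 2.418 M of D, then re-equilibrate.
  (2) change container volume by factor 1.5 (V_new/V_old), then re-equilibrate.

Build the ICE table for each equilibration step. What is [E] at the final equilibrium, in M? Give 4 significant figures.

Q₀ = 2.9117e+04 vs Keq = 2.1470e-05 ⇒ Q>K, reverse
Step 1:
                  E         D         G         X
  Initial    0.0599     4.298     5.444     2.783
  Change       3.55     1.775    -5.325    -1.775
  Equil        3.61     6.073     0.119     1.008
  solve Keq expr → x = -1.775; check Q = 2.1470e-05
Then add 2.418 M of D.
Step 2:
                  E         D         G         X
  Initial      3.61     8.491     0.119     1.008
  Change  -0.009081  -0.00454   0.01362   0.00454
  Equil       3.601     8.486    0.1326     1.013
  solve Keq expr → x = 0.00454; check Q = 2.1470e-05
Then change container volume by factor 1.5 (V_new/V_old).
Step 3:
                  E         D         G         X
  Initial     2.401     5.658   0.08842     0.675
  Change  -0.008224 -0.004112   0.01234  0.004112
  Equil       2.392     5.654    0.1008    0.6791
  solve Keq expr → x = 0.004112; check Q = 2.1470e-05

[E]_eq = 2.392 M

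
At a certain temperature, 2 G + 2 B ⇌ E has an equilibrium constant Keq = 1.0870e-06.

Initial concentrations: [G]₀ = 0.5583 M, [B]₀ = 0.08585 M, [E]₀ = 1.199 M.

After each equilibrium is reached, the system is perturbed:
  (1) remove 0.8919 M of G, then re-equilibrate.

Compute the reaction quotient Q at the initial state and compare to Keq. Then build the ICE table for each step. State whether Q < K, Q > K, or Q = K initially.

Q₀ = 521.9; Q > K (proceeds reverse)

Q₀ = 521.9 vs Keq = 1.0870e-06 ⇒ Q>K, reverse
Step 1:
                    G           B           E
  init         0.5583     0.08585       1.199
  Δ             2.398       2.398      -1.199
  eq            2.956       2.484  5.8601e-05
  solve Keq expr → x = -1.199; check Q = 1.0870e-06
Then remove 0.8919 M of G.
Step 2:
                    G           B           E
  init          2.064       2.484  5.8601e-05
  Δ        6.0046e-05  6.0046e-05 -3.0023e-05
  eq            2.064       2.484  2.8577e-05
  solve Keq expr → x = -3.0023e-05; check Q = 1.0870e-06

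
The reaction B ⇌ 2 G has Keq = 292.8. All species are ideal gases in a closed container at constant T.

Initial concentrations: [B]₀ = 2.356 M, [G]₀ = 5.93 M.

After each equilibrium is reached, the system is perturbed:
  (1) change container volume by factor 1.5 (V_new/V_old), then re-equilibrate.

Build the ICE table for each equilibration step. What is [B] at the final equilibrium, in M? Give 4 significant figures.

Q₀ = 14.93 vs Keq = 292.8 ⇒ Q<K, forward
Step 1:
                  B         G
  init        2.356      5.93
  Δ          -2.017     4.034
  eq         0.3391     9.964
  solve Keq expr → x = 2.017; check Q = 292.8
Then change container volume by factor 1.5 (V_new/V_old).
Step 2:
                  B         G
  init        0.226     6.643
  Δ        -0.06902     0.138
  eq          0.157     6.781
  solve Keq expr → x = 0.06902; check Q = 292.8

[B]_eq = 0.157 M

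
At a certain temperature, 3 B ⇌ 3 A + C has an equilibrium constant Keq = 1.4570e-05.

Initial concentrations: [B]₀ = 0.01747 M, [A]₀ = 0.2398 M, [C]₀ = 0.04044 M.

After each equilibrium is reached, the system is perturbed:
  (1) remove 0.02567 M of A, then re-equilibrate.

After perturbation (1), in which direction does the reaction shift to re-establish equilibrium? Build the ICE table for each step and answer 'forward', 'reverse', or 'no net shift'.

Q₀ = 104.6 vs Keq = 1.4570e-05 ⇒ Q>K, reverse
Step 1:
                    B           A           C
  Initial     0.01747      0.2398     0.04044
  Change       0.1212     -0.1212    -0.04042
  Equil        0.1387      0.1186  2.3344e-05
  solve Keq expr → x = -0.04042; check Q = 1.4570e-05
Then remove 0.02567 M of A.
Step 2:
                    B           A           C
  Initial      0.1387     0.09288  2.3344e-05
  Change  -7.5004e-05  7.5004e-05  2.5001e-05
  Equil        0.1386     0.09296  4.8345e-05
  solve Keq expr → x = 2.5001e-05; check Q = 1.4570e-05

Direction: forward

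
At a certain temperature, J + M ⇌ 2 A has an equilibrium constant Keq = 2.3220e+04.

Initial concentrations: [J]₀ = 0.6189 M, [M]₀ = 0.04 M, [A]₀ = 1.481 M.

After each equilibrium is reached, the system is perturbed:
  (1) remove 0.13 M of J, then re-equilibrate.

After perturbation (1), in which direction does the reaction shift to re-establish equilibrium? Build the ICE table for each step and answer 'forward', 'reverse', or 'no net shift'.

Q₀ = 88.6 vs Keq = 2.3220e+04 ⇒ Q<K, forward
Step 1:
                    J           M           A
  I            0.6189        0.04       1.481
  C          -0.03982    -0.03982     0.07964
  E            0.5791  1.8114e-04       1.561
  solve Keq expr → x = 0.03982; check Q = 2.3220e+04
Then remove 0.13 M of J.
Step 2:
                    J           M           A
  I            0.4491  1.8114e-04       1.561
  C        5.2376e-05  5.2376e-05 -1.0475e-04
  E            0.4491  2.3351e-04       1.561
  solve Keq expr → x = -5.2376e-05; check Q = 2.3220e+04

Direction: reverse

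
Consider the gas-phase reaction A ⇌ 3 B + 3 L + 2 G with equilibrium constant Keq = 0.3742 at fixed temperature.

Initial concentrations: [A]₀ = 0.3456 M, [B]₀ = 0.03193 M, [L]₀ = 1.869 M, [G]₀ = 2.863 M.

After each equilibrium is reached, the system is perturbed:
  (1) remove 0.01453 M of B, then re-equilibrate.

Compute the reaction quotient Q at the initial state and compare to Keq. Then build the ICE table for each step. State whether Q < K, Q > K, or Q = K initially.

Q₀ = 0.005041; Q < K (proceeds forward)

Q₀ = 0.005041 vs Keq = 0.3742 ⇒ Q<K, forward
Step 1:
                  A         B         L         G
  init       0.3456   0.03193     1.869     2.863
  Δ        -0.03017   0.09051   0.09051   0.06034
  eq         0.3154    0.1224      1.96     2.923
  solve Keq expr → x = 0.03017; check Q = 0.3742
Then remove 0.01453 M of B.
Step 2:
                  A         B         L         G
  init       0.3154    0.1079      1.96     2.923
  Δ       -0.004311   0.01293   0.01293  0.008622
  eq         0.3111    0.1208     1.972     2.932
  solve Keq expr → x = 0.004311; check Q = 0.3742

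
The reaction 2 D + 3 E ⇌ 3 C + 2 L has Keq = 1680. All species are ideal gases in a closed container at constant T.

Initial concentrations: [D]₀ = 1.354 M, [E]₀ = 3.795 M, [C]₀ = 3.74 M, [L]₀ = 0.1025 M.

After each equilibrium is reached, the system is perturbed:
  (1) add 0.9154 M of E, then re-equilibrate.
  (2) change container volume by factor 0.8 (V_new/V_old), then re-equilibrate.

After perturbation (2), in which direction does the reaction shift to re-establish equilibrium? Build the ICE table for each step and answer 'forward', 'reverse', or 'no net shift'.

Q₀ = 0.005485 vs Keq = 1680 ⇒ Q<K, forward
Step 1:
                    D           E           C           L
  I             1.354       3.795        3.74      0.1025
  C            -1.205      -1.808       1.808       1.205
  E            0.1488       1.987       5.548       1.308
  solve Keq expr → x = 0.6026; check Q = 1680
Then add 0.9154 M of E.
Step 2:
                    D           E           C           L
  I            0.1488       2.903       5.548       1.308
  C          -0.05503    -0.08254     0.08254     0.05503
  E           0.09379        2.82        5.63       1.363
  solve Keq expr → x = 0.02751; check Q = 1680
Then change container volume by factor 0.8 (V_new/V_old).
Step 3:
                    D           E           C           L
  I            0.1172       3.525       7.038       1.703
  C                 0           0           0           0
  E            0.1172       3.525       7.038       1.703
  solve Keq expr → x = 0; check Q = 1680

Direction: no net shift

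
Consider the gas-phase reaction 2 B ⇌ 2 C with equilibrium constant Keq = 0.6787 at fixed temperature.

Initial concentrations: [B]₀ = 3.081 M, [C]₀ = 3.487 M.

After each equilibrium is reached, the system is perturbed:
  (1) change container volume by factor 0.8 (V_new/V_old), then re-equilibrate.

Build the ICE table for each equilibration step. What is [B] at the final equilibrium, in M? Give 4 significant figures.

Q₀ = 1.281 vs Keq = 0.6787 ⇒ Q>K, reverse
Step 1:
                   B          C
  init         3.081      3.487
  Δ           0.5202    -0.5202
  eq           3.601      2.967
  solve Keq expr → x = -0.2601; check Q = 0.6787
Then change container volume by factor 0.8 (V_new/V_old).
Step 2:
                   B          C
  init         4.502      3.708
  Δ                0          0
  eq           4.502      3.708
  solve Keq expr → x = 0; check Q = 0.6787

[B]_eq = 4.502 M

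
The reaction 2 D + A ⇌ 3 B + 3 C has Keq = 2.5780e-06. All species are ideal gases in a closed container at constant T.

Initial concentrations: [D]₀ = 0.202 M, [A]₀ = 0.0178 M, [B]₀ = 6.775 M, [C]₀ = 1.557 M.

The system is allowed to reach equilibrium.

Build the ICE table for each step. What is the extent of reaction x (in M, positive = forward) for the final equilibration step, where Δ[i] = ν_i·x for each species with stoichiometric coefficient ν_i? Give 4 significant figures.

Q₀ = 1.6161e+06 vs Keq = 2.5780e-06 ⇒ Q>K, reverse
Step 1:
                  D         A         B         C
  I           0.202    0.0178     6.775     1.557
  C           1.036    0.5182    -1.555    -1.555
  E           1.238     0.536      5.22   0.00246
  solve Keq expr → x = -0.5182; check Q = 2.5780e-06

x = -0.5182 M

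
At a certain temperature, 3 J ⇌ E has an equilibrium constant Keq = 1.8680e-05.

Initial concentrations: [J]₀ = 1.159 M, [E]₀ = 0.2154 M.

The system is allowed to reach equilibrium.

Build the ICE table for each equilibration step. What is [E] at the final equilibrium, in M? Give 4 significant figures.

Q₀ = 0.1384 vs Keq = 1.8680e-05 ⇒ Q>K, reverse
Step 1:
                  J         E
  Initial     1.159    0.2154
  Change     0.6459   -0.2153
  Equil       1.805 1.0983e-04
  solve Keq expr → x = -0.2153; check Q = 1.8680e-05

[E]_eq = 1.0983e-04 M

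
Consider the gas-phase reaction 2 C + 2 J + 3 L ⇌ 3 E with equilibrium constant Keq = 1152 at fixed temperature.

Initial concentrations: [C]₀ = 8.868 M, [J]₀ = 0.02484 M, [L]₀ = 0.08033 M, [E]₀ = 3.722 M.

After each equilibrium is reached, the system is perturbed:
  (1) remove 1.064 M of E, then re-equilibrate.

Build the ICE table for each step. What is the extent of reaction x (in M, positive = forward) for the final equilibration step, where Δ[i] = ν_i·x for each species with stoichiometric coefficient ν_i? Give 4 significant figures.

x = 0.01548 M

Q₀ = 2.0499e+06 vs Keq = 1152 ⇒ Q>K, reverse
Step 1:
                    C           J           L           E
  Initial       8.868     0.02484     0.08033       3.722
  Change        0.128       0.128       0.192      -0.192
  Equil         8.996      0.1528      0.2723        3.53
  solve Keq expr → x = -0.064; check Q = 1152
Then remove 1.064 M of E.
Step 2:
                    C           J           L           E
  Initial       8.996      0.1528      0.2723       2.466
  Change     -0.03095    -0.03095    -0.04643     0.04643
  Equil         8.965      0.1219      0.2259       2.512
  solve Keq expr → x = 0.01548; check Q = 1152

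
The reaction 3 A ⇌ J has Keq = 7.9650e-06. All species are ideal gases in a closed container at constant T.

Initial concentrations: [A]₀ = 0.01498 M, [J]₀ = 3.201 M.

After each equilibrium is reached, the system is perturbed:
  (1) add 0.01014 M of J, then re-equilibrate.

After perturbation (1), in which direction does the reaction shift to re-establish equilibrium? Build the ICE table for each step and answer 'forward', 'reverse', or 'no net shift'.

Direction: reverse

Q₀ = 9.5225e+05 vs Keq = 7.9650e-06 ⇒ Q>K, reverse
Step 1:
                    A           J
  init        0.01498       3.201
  Δ             9.582      -3.194
  eq            9.597     0.00704
  solve Keq expr → x = -3.194; check Q = 7.9650e-06
Then add 0.01014 M of J.
Step 2:
                    A           J
  init          9.597     0.01718
  Δ           0.03022    -0.01007
  eq            9.627    0.007107
  solve Keq expr → x = -0.01007; check Q = 7.9650e-06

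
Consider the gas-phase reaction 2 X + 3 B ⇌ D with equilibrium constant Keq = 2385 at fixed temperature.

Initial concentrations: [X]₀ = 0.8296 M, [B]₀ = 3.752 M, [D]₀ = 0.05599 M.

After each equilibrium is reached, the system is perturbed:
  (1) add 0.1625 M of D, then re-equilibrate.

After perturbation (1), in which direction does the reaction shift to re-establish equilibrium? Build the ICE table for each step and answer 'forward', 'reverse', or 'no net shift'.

Direction: reverse

Q₀ = 0.00154 vs Keq = 2385 ⇒ Q<K, forward
Step 1:
                   X          B          D
  I           0.8296      3.752    0.05599
  C          -0.8261     -1.239      0.413
  E          0.00352      2.513      0.469
  solve Keq expr → x = 0.413; check Q = 2385
Then add 0.1625 M of D.
Step 2:
                   X          B          D
  I          0.00352      2.513     0.6315
  C       5.6162e-04 8.4242e-04 -2.8081e-04
  E         0.004082      2.514     0.6312
  solve Keq expr → x = -2.8081e-04; check Q = 2385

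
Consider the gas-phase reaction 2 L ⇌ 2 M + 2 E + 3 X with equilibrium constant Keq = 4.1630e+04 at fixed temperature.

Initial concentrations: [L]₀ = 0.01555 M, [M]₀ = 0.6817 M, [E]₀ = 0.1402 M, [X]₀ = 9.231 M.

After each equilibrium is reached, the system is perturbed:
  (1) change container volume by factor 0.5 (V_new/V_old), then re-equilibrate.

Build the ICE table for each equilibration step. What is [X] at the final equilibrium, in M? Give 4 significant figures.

[X]_eq = 18.35 M

Q₀ = 2.9714e+04 vs Keq = 4.1630e+04 ⇒ Q<K, forward
Step 1:
                   L          M          E          X
  I          0.01555     0.6817     0.1402      9.231
  C        -0.002161   0.002161   0.002161   0.003241
  E          0.01339     0.6839     0.1424      9.234
  solve Keq expr → x = 0.00108; check Q = 4.1630e+04
Then change container volume by factor 0.5 (V_new/V_old).
Step 2:
                   L          M          E          X
  I          0.02678      1.368     0.2847      18.47
  C          0.07671   -0.07671   -0.07671    -0.1151
  E           0.1035      1.291      0.208      18.35
  solve Keq expr → x = -0.03835; check Q = 4.1630e+04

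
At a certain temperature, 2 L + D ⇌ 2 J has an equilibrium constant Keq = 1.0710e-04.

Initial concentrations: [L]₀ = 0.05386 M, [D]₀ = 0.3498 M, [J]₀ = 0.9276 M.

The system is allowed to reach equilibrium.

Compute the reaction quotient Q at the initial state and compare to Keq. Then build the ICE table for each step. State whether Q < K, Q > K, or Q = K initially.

Q₀ = 847.9 vs Keq = 1.0710e-04 ⇒ Q>K, reverse
Step 1:
                  L         D         J
  init      0.05386    0.3498    0.9276
  Δ          0.9185    0.4593   -0.9185
  eq         0.9724    0.8091  0.009052
  solve Keq expr → x = -0.4593; check Q = 1.0710e-04

Q₀ = 847.9; Q > K (proceeds reverse)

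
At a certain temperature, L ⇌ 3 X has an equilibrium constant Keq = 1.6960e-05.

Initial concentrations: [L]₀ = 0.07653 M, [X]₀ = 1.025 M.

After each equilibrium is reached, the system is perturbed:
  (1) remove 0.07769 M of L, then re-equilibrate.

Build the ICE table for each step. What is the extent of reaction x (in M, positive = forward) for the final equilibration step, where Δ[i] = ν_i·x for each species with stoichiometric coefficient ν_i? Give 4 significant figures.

Q₀ = 14.07 vs Keq = 1.6960e-05 ⇒ Q>K, reverse
Step 1:
                   L          X
  Initial    0.07653      1.025
  Change      0.3353     -1.006
  Equil       0.4118    0.01912
  solve Keq expr → x = -0.3353; check Q = 1.6960e-05
Then remove 0.07769 M of L.
Step 2:
                   L          X
  Initial     0.3341    0.01912
  Change  4.2637e-04  -0.001279
  Equil       0.3346    0.01784
  solve Keq expr → x = -4.2637e-04; check Q = 1.6960e-05

x = -4.2637e-04 M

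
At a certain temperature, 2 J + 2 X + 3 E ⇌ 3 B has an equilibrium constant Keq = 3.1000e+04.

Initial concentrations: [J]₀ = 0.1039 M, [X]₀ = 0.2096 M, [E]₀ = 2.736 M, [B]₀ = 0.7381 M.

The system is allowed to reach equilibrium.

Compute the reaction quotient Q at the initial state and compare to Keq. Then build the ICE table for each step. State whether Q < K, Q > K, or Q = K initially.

Q₀ = 41.4 vs Keq = 3.1000e+04 ⇒ Q<K, forward
Step 1:
                    J           X           E           B
  init         0.1039      0.2096       2.736      0.7381
  Δ          -0.09419    -0.09419     -0.1413      0.1413
  eq          0.00971      0.1154       2.595      0.8794
  solve Keq expr → x = 0.0471; check Q = 3.1000e+04

Q₀ = 41.4; Q < K (proceeds forward)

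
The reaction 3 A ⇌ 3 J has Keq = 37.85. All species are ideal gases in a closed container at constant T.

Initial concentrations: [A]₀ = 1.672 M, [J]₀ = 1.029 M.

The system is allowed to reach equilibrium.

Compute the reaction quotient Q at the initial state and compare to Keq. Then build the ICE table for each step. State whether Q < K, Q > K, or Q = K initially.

Q₀ = 0.2331 vs Keq = 37.85 ⇒ Q<K, forward
Step 1:
                    A           J
  I             1.672       1.029
  C            -1.052       1.052
  E            0.6198       2.081
  solve Keq expr → x = 0.3507; check Q = 37.85

Q₀ = 0.2331; Q < K (proceeds forward)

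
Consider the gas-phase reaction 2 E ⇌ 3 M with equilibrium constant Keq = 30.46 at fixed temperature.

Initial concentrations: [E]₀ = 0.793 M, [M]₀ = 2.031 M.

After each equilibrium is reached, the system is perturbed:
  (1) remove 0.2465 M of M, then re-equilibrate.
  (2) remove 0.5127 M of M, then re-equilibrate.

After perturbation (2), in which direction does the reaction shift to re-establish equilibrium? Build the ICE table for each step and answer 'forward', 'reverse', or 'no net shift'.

Q₀ = 13.32 vs Keq = 30.46 ⇒ Q<K, forward
Step 1:
                  E         M
  init        0.793     2.031
  Δ          -0.168     0.252
  eq          0.625     2.283
  solve Keq expr → x = 0.08399; check Q = 30.46
Then remove 0.2465 M of M.
Step 2:
                  E         M
  init        0.625     2.036
  Δ        -0.06198   0.09297
  eq          0.563     2.129
  solve Keq expr → x = 0.03099; check Q = 30.46
Then remove 0.5127 M of M.
Step 3:
                  E         M
  init        0.563     1.617
  Δ         -0.1243    0.1865
  eq         0.4387     1.803
  solve Keq expr → x = 0.06215; check Q = 30.46

Direction: forward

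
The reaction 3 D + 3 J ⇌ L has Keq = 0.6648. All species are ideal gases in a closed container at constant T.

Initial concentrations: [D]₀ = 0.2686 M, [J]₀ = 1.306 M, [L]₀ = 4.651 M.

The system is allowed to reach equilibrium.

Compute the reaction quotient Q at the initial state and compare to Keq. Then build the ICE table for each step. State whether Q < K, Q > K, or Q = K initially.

Q₀ = 107.7 vs Keq = 0.6648 ⇒ Q>K, reverse
Step 1:
                   D          J          L
  I           0.2686      1.306      4.651
  C            0.679      0.679    -0.2263
  E           0.9476      1.985      4.425
  solve Keq expr → x = -0.2263; check Q = 0.6648

Q₀ = 107.7; Q > K (proceeds reverse)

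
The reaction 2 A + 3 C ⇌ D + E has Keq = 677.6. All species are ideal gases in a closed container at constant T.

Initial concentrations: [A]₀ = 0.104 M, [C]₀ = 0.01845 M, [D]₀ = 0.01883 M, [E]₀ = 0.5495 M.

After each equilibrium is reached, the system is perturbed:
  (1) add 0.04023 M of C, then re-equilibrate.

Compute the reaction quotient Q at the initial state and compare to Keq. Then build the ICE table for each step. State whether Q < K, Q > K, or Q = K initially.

Q₀ = 1.5232e+05; Q > K (proceeds reverse)

Q₀ = 1.5232e+05 vs Keq = 677.6 ⇒ Q>K, reverse
Step 1:
                  A         C         D         E
  Initial     0.104   0.01845   0.01883    0.5495
  Change    0.02796   0.04194  -0.01398  -0.01398
  Equil       0.132   0.06039  0.004851    0.5355
  solve Keq expr → x = -0.01398; check Q = 677.6
Then add 0.04023 M of C.
Step 2:
                  A         C         D         E
  Initial     0.132    0.1006  0.004851    0.5355
  Change   -0.01144  -0.01716  0.005719  0.005719
  Equil      0.1205   0.08346   0.01057    0.5412
  solve Keq expr → x = 0.005719; check Q = 677.6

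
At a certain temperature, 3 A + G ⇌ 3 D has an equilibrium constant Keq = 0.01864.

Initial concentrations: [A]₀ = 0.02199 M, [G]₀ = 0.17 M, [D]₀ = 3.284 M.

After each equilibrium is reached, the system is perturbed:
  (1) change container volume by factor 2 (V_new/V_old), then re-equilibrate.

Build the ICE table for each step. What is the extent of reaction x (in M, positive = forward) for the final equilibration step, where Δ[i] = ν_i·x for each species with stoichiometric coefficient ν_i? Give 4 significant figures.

Q₀ = 1.9592e+07 vs Keq = 0.01864 ⇒ Q>K, reverse
Step 1:
                   A          G          D
  I          0.02199       0.17      3.284
  C            2.585     0.8618     -2.585
  E            2.607      1.032     0.6986
  solve Keq expr → x = -0.8618; check Q = 0.01864
Then change container volume by factor 2 (V_new/V_old).
Step 2:
                   A          G          D
  I            1.304     0.5159     0.3493
  C          0.05655    0.01885   -0.05655
  E             1.36     0.5348     0.2927
  solve Keq expr → x = -0.01885; check Q = 0.01864

x = -0.01885 M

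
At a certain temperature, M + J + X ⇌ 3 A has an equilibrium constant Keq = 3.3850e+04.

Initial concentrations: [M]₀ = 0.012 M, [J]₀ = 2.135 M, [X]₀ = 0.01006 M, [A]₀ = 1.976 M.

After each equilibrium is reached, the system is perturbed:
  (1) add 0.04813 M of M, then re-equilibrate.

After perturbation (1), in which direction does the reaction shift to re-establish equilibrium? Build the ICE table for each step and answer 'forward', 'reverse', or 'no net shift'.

Direction: forward

Q₀ = 2.9935e+04 vs Keq = 3.3850e+04 ⇒ Q<K, forward
Step 1:
                    M           J           X           A
  Initial       0.012       2.135     0.01006       1.976
  Change  -6.3572e-04 -6.3572e-04 -6.3572e-04    0.001907
  Equil       0.01136       2.134    0.009424       1.978
  solve Keq expr → x = 6.3572e-04; check Q = 3.3850e+04
Then add 0.04813 M of M.
Step 2:
                    M           J           X           A
  Initial     0.05949       2.134    0.009424       1.978
  Change    -0.007296   -0.007296   -0.007296     0.02189
  Equil        0.0522       2.127    0.002128           2
  solve Keq expr → x = 0.007296; check Q = 3.3850e+04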